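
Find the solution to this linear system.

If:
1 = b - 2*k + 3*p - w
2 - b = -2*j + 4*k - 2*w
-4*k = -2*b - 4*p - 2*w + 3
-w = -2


Then:
b = 2*k - 15/2
j = 3*k - 27/4
p = 7/2
w = 2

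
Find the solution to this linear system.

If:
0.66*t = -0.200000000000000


Then:
t = -0.30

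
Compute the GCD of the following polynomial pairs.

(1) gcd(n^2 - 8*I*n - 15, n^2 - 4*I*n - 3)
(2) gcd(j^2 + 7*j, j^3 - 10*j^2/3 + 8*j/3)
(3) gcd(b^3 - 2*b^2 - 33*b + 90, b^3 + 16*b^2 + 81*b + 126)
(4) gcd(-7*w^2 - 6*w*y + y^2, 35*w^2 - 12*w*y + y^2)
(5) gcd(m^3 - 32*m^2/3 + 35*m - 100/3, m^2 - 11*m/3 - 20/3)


(1) = gcd((n - 5*I)*(n - 3*I), (n - 3*I)*(n - I)) = n - 3*I
(2) = gcd(j*(j + 7), j*(j - 2)*(j - 4/3)) = j
(3) = b + 6
(4) = -7*w + y
(5) = gcd((m - 5)*(m - 4)*(m - 5/3), (m - 5)*(m + 4/3)) = m - 5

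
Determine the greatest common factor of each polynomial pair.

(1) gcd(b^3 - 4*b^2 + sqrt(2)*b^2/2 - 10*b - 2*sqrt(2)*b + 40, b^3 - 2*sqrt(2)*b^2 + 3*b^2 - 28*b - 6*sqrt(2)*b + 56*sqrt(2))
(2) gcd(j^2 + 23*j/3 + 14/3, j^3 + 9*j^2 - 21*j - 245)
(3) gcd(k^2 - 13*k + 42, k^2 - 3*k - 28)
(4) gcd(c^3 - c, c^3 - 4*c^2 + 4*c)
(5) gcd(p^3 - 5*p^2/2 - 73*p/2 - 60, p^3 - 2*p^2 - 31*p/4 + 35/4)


(1) = gcd((b - 4)*(b - 2*sqrt(2))*(b + 5*sqrt(2)/2), (b - 4)*(b + 7)*(b - 2*sqrt(2))) = b^2 + b*(-4 - 2*sqrt(2)) + 8*sqrt(2)
(2) = j + 7
(3) = k - 7
(4) = gcd(c*(c - 1)*(c + 1), c*(c - 2)^2) = c
(5) = gcd((p - 8)*(p + 5/2)*(p + 3), (p - 7/2)*(p - 1)*(p + 5/2)) = p + 5/2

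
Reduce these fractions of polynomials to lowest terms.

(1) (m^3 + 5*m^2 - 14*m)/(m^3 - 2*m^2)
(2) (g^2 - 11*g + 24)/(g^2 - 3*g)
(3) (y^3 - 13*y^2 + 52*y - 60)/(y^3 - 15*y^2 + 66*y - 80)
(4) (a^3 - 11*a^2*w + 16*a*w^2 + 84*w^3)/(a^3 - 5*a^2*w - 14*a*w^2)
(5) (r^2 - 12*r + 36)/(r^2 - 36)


(1) = (m + 7)/m
(2) = (g - 8)/g
(3) = (y - 6)/(y - 8)
(4) = (a - 6*w)/a
(5) = (r - 6)/(r + 6)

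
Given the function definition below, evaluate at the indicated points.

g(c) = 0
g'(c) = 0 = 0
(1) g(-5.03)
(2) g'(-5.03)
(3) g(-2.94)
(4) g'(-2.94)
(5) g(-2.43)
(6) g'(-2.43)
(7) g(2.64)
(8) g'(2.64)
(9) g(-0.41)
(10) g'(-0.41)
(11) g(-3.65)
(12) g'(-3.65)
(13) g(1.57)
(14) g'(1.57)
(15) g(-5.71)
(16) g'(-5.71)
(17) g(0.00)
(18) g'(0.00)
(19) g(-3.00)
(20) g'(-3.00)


(1) = 0.00
(2) = 0.00
(3) = 0.00
(4) = 0.00
(5) = 0.00
(6) = 0.00
(7) = 0.00
(8) = 0.00
(9) = 0.00
(10) = 0.00
(11) = 0.00
(12) = 0.00
(13) = 0.00
(14) = 0.00
(15) = 0.00
(16) = 0.00
(17) = 0.00
(18) = 0.00
(19) = 0.00
(20) = 0.00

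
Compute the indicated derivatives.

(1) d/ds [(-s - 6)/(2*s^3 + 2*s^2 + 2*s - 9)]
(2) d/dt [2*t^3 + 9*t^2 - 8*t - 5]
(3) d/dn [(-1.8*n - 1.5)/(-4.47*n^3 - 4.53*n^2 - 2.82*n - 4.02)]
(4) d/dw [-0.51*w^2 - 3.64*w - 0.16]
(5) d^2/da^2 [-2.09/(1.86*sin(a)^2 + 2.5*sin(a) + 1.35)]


(1) = (4*s^3 + 38*s^2 + 24*s + 21)/(4*s^6 + 8*s^5 + 12*s^4 - 28*s^3 - 32*s^2 - 36*s + 81)
(2) = 6*t^2 + 18*t - 8
(3) = (-16.092*n^3 - 28.269*n^2 - 13.59*n + 3.006)/(19.9809*n^6 + 40.4982*n^5 + 45.7317*n^4 + 61.488*n^3 + 44.3736*n^2 + 22.6728*n + 16.1604)
(4) = -1.02*w - 3.64
(5) = (28.922256*sin(a)^4 + 29.1555*sin(a)^3 - 51.312844*sin(a)^2 - 65.36475*sin(a) - 15.62902)/(1.86*sin(a)^2 + 2.5*sin(a) + 1.35)^3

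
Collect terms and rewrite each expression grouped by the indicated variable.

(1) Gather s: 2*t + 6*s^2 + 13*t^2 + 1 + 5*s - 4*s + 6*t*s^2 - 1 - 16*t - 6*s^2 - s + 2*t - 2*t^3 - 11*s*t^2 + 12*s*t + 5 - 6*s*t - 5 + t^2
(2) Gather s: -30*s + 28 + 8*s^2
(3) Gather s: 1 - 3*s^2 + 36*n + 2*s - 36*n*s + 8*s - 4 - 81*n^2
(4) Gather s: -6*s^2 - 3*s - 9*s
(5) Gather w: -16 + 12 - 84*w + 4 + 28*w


(1) = 6*s^2*t + s*(-11*t^2 + 6*t) - 2*t^3 + 14*t^2 - 12*t
(2) = 8*s^2 - 30*s + 28
(3) = -81*n^2 + 36*n - 3*s^2 + s*(10 - 36*n) - 3
(4) = -6*s^2 - 12*s
(5) = -56*w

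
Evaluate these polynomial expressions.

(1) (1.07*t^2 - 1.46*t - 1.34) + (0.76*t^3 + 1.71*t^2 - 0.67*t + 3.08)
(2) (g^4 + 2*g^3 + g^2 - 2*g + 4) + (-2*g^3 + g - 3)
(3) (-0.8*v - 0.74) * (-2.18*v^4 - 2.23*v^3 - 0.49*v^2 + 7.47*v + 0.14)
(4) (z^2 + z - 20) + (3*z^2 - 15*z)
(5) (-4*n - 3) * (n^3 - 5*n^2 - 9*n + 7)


(1) = 0.76*t^3 + 2.78*t^2 - 2.13*t + 1.74
(2) = g^4 + g^2 - g + 1
(3) = 1.744*v^5 + 3.3972*v^4 + 2.0422*v^3 - 5.6134*v^2 - 5.6398*v - 0.1036
(4) = 4*z^2 - 14*z - 20
(5) = -4*n^4 + 17*n^3 + 51*n^2 - n - 21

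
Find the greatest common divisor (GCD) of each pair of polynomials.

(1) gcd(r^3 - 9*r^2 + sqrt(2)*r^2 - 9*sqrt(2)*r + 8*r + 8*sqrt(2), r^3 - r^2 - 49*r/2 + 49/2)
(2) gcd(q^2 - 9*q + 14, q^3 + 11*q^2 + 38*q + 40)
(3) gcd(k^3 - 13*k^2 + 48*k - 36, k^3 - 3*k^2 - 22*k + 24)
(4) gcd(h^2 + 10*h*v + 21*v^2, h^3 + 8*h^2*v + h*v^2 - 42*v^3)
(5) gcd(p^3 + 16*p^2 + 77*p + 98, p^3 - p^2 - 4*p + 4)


(1) = gcd((r - 8)*(r - 1)*(r + sqrt(2)), (r - 1)*(r - 7*sqrt(2)/2)*(r + 7*sqrt(2)/2)) = r - 1
(2) = gcd((q - 7)*(q - 2), (q + 2)*(q + 4)*(q + 5)) = 1
(3) = k^2 - 7*k + 6
(4) = h^2 + 10*h*v + 21*v^2
(5) = gcd((p + 2)*(p + 7)^2, (p - 2)*(p - 1)*(p + 2)) = p + 2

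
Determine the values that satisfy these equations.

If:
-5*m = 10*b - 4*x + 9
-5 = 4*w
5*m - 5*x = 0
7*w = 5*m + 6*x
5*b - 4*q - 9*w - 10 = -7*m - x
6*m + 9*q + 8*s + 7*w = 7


Then:
b = -361/440
m = -35/44
q = -811/352
s = 14523/2816
w = -5/4
x = -35/44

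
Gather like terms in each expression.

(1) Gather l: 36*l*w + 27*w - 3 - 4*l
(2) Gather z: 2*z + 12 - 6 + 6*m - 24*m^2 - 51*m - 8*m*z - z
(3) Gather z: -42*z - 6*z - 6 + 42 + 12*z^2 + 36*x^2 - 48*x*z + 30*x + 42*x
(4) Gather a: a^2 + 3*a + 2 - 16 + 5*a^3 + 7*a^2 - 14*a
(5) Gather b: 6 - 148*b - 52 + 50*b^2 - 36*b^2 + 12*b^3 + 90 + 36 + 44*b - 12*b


(1) = l*(36*w - 4) + 27*w - 3
(2) = -24*m^2 - 45*m + z*(1 - 8*m) + 6
(3) = 36*x^2 + 72*x + 12*z^2 + z*(-48*x - 48) + 36
(4) = 5*a^3 + 8*a^2 - 11*a - 14
(5) = 12*b^3 + 14*b^2 - 116*b + 80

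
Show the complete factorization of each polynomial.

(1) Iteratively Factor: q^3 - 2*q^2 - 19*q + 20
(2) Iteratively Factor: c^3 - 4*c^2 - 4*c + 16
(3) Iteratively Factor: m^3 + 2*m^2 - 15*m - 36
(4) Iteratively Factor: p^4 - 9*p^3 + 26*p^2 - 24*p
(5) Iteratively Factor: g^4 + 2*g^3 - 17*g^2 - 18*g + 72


(1) = (q - 1)*(q^2 - q - 20) = (q - 1)*(q + 4)*(q - 5)
(2) = (c - 2)*(c^2 - 2*c - 8) = (c - 2)*(c + 2)*(c - 4)
(3) = (m + 3)*(m^2 - m - 12) = (m + 3)^2*(m - 4)
(4) = (p - 4)*(p^3 - 5*p^2 + 6*p) = p*(p - 4)*(p^2 - 5*p + 6) = p*(p - 4)*(p - 2)*(p - 3)
(5) = (g + 4)*(g^3 - 2*g^2 - 9*g + 18) = (g - 2)*(g + 4)*(g^2 - 9) = (g - 2)*(g + 3)*(g + 4)*(g - 3)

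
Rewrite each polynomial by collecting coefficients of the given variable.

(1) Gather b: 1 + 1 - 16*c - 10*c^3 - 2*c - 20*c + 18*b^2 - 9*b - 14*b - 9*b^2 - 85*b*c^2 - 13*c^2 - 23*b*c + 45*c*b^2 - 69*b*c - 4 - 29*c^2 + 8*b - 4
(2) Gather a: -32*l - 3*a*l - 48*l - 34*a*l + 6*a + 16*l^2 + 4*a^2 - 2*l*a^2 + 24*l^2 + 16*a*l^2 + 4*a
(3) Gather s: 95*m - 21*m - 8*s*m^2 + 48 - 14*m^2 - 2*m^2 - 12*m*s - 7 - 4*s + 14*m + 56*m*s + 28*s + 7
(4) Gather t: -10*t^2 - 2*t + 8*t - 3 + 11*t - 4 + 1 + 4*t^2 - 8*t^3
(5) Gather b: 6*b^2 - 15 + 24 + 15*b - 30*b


(1) = b^2*(45*c + 9) + b*(-85*c^2 - 92*c - 15) - 10*c^3 - 42*c^2 - 38*c - 6
(2) = a^2*(4 - 2*l) + a*(16*l^2 - 37*l + 10) + 40*l^2 - 80*l
(3) = -16*m^2 + 88*m + s*(-8*m^2 + 44*m + 24) + 48
(4) = -8*t^3 - 6*t^2 + 17*t - 6
(5) = 6*b^2 - 15*b + 9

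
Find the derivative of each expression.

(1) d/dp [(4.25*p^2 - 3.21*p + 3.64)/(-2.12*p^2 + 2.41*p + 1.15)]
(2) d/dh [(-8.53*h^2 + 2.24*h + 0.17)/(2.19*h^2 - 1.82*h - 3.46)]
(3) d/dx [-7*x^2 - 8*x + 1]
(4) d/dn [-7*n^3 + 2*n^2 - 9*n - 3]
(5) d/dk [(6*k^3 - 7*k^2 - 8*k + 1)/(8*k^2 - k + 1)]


(1) = (3.4373*p^2 + 25.2086*p - 12.4639)/(4.4944*p^4 - 10.2184*p^3 + 0.9321*p^2 + 5.543*p + 1.3225)
(2) = (10.619*h^2 + 58.283*h - 7.441)/(4.7961*h^4 - 7.9716*h^3 - 11.8424*h^2 + 12.5944*h + 11.9716)
(3) = -14*x - 8
(4) = -21*n^2 + 4*n - 9
(5) = (48*k^4 - 12*k^3 + 89*k^2 - 30*k - 7)/(64*k^4 - 16*k^3 + 17*k^2 - 2*k + 1)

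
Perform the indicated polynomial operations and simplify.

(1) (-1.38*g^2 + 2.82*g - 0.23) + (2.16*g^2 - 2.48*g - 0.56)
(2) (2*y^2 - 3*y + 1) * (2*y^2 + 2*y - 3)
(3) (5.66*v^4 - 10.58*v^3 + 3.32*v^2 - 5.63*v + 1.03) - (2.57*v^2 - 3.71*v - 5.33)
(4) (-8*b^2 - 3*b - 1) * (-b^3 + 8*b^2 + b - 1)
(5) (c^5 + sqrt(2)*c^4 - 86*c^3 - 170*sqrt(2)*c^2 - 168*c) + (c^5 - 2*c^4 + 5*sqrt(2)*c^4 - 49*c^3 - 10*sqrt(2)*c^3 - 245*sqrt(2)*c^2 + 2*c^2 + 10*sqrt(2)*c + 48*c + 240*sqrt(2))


(1) = 0.78*g^2 + 0.34*g - 0.79
(2) = 4*y^4 - 2*y^3 - 10*y^2 + 11*y - 3
(3) = 5.66*v^4 - 10.58*v^3 + 0.75*v^2 - 1.92*v + 6.36
(4) = 8*b^5 - 61*b^4 - 31*b^3 - 3*b^2 + 2*b + 1
(5) = 2*c^5 - 2*c^4 + 6*sqrt(2)*c^4 - 135*c^3 - 10*sqrt(2)*c^3 - 415*sqrt(2)*c^2 + 2*c^2 - 120*c + 10*sqrt(2)*c + 240*sqrt(2)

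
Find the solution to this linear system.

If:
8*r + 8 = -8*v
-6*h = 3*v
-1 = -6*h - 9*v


Then:
h = -1/12
r = -7/6
v = 1/6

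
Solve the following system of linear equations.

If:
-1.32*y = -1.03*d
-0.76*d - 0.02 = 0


Then:
d = -0.03
y = -0.02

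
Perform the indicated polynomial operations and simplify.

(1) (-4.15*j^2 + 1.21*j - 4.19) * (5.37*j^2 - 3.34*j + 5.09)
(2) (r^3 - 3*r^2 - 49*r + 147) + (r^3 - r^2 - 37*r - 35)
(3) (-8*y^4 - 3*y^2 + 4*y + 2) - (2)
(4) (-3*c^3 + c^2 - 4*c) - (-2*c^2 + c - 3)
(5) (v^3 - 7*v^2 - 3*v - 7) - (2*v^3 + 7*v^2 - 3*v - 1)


(1) = -22.2855*j^4 + 20.3587*j^3 - 47.6652*j^2 + 20.1535*j - 21.3271
(2) = 2*r^3 - 4*r^2 - 86*r + 112
(3) = -8*y^4 - 3*y^2 + 4*y
(4) = -3*c^3 + 3*c^2 - 5*c + 3
(5) = -v^3 - 14*v^2 - 6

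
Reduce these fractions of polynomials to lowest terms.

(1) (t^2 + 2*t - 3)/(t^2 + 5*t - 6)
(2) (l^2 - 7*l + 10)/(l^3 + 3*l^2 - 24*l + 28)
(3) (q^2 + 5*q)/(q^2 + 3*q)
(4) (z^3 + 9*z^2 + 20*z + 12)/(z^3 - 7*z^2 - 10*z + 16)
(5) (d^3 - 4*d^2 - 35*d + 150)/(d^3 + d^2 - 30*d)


(1) = (t + 3)/(t + 6)
(2) = (l - 5)/(l^2 + 5*l - 14)
(3) = (q + 5)/(q + 3)
(4) = (z^2 + 7*z + 6)/(z^2 - 9*z + 8)
(5) = (d - 5)/d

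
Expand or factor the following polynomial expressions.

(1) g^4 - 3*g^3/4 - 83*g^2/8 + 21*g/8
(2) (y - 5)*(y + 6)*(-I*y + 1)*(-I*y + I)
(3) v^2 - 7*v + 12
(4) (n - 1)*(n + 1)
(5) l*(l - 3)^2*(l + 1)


(1) = g*(g - 7/2)*(g - 1/4)*(g + 3)
(2) = -y^4 - I*y^3 + 31*y^2 - 30*y + 31*I*y - 30*I
(3) = (v - 4)*(v - 3)
(4) = n^2 - 1
(5) = l^4 - 5*l^3 + 3*l^2 + 9*l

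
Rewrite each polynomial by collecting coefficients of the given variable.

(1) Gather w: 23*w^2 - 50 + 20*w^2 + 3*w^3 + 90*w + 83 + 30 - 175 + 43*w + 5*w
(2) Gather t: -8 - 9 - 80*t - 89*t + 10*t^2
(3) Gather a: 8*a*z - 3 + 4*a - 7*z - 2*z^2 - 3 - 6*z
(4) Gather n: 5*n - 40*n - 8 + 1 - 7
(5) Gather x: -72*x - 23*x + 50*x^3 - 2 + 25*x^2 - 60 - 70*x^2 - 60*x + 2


(1) = 3*w^3 + 43*w^2 + 138*w - 112
(2) = 10*t^2 - 169*t - 17
(3) = a*(8*z + 4) - 2*z^2 - 13*z - 6
(4) = -35*n - 14
(5) = 50*x^3 - 45*x^2 - 155*x - 60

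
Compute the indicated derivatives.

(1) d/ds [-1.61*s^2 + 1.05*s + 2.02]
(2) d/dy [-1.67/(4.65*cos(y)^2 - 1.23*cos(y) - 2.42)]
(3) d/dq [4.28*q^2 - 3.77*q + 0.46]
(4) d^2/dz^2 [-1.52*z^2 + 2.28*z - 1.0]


(1) = 1.05 - 3.22*s
(2) = (2.0541 - 15.531*cos(y))*sin(y)/(-4.65*cos(y)^2 + 1.23*cos(y) + 2.42)^2
(3) = 8.56*q - 3.77
(4) = -3.04000000000000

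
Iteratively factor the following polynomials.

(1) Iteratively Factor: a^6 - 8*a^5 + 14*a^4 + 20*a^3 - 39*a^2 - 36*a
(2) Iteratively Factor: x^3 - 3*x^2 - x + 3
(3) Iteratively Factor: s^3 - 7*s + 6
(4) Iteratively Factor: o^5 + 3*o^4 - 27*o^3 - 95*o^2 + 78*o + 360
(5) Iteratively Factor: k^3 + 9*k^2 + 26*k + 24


(1) = (a + 1)*(a^5 - 9*a^4 + 23*a^3 - 3*a^2 - 36*a) = (a - 4)*(a + 1)*(a^4 - 5*a^3 + 3*a^2 + 9*a) = (a - 4)*(a + 1)^2*(a^3 - 6*a^2 + 9*a) = a*(a - 4)*(a + 1)^2*(a^2 - 6*a + 9) = a*(a - 4)*(a - 3)*(a + 1)^2*(a - 3)
(2) = (x - 1)*(x^2 - 2*x - 3) = (x - 3)*(x - 1)*(x + 1)
(3) = (s - 1)*(s^2 + s - 6) = (s - 2)*(s - 1)*(s + 3)
(4) = (o + 3)*(o^4 - 27*o^2 - 14*o + 120) = (o - 5)*(o + 3)*(o^3 + 5*o^2 - 2*o - 24) = (o - 5)*(o + 3)^2*(o^2 + 2*o - 8) = (o - 5)*(o - 2)*(o + 3)^2*(o + 4)
(5) = (k + 2)*(k^2 + 7*k + 12) = (k + 2)*(k + 3)*(k + 4)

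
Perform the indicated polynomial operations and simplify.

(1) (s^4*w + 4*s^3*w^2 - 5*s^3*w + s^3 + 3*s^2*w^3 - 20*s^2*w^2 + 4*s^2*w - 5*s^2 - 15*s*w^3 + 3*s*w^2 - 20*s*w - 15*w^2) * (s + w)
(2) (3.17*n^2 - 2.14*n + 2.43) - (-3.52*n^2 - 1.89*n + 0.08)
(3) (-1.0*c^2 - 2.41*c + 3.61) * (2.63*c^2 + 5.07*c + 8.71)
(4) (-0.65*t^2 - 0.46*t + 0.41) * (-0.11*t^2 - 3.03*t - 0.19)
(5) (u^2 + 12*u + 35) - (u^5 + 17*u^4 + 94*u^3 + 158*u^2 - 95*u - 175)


(1) = s^5*w + 5*s^4*w^2 - 5*s^4*w + s^4 + 7*s^3*w^3 - 25*s^3*w^2 + 5*s^3*w - 5*s^3 + 3*s^2*w^4 - 35*s^2*w^3 + 7*s^2*w^2 - 25*s^2*w - 15*s*w^4 + 3*s*w^3 - 35*s*w^2 - 15*w^3
(2) = 6.69*n^2 - 0.25*n + 2.35
(3) = -2.63*c^4 - 11.4083*c^3 - 11.4344*c^2 - 2.6884*c + 31.4431
(4) = 0.0715*t^4 + 2.0201*t^3 + 1.4722*t^2 - 1.1549*t - 0.0779
(5) = -u^5 - 17*u^4 - 94*u^3 - 157*u^2 + 107*u + 210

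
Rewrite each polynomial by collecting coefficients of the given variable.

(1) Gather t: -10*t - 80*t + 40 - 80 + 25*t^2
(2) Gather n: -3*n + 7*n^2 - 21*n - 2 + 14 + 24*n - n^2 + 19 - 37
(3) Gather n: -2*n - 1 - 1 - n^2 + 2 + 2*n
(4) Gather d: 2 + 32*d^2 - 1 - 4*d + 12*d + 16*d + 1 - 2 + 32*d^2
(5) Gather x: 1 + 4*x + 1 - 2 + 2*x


(1) = 25*t^2 - 90*t - 40
(2) = 6*n^2 - 6
(3) = -n^2
(4) = 64*d^2 + 24*d
(5) = 6*x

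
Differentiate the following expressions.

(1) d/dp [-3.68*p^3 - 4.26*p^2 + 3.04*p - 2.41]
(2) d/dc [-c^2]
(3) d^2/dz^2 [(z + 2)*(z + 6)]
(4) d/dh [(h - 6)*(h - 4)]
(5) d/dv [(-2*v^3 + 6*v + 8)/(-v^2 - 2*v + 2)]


(1) = -11.04*p^2 - 8.52*p + 3.04
(2) = -2*c
(3) = 2
(4) = 2*h - 10
(5) = 2*(v^4 + 4*v^3 - 3*v^2 + 8*v + 14)/(v^4 + 4*v^3 - 8*v + 4)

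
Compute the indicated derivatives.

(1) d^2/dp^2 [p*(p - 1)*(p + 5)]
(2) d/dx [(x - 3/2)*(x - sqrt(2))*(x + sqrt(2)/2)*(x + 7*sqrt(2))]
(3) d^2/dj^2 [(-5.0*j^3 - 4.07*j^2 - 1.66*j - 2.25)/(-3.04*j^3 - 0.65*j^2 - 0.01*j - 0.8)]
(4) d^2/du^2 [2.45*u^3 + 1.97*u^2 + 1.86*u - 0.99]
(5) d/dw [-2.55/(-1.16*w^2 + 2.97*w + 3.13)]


(1) = 6*p + 8
(2) = 4*x^3 - 9*x^2/2 + 39*sqrt(2)*x^2/2 - 39*sqrt(2)*x/2 - 16*x - 7*sqrt(2) + 12
(3) = (55.466624*j^6 + 91.134336*j^5 + 122.541792*j^4 - 71.389498*j^3 - 54.78969*j^2 - 18.72345*j + 2.84349)/(28.094464*j^9 + 18.02112*j^8 + 4.130448*j^7 + 22.573025*j^6 + 9.498387*j^5 + 1.160115*j^4 + 5.868001*j^3 + 1.24824*j^2 + 0.0192*j + 0.512)
(4) = 14.7*u + 3.94
(5) = (7.5735 - 5.916*w)/(-1.16*w^2 + 2.97*w + 3.13)^2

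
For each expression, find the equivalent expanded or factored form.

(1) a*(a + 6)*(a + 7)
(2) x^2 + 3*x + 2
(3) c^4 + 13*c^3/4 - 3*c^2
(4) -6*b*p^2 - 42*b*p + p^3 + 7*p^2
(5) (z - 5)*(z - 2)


(1) = a^3 + 13*a^2 + 42*a
(2) = (x + 1)*(x + 2)
(3) = c^2*(c - 3/4)*(c + 4)
(4) = p*(-6*b + p)*(p + 7)
(5) = z^2 - 7*z + 10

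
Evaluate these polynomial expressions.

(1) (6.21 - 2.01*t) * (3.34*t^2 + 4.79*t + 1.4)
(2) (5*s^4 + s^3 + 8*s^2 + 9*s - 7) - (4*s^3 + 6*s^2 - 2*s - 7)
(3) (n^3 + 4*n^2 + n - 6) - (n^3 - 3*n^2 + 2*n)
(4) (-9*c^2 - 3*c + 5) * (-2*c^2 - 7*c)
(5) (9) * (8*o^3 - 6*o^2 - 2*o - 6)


(1) = -6.7134*t^3 + 11.1135*t^2 + 26.9319*t + 8.694
(2) = 5*s^4 - 3*s^3 + 2*s^2 + 11*s
(3) = 7*n^2 - n - 6
(4) = 18*c^4 + 69*c^3 + 11*c^2 - 35*c
(5) = 72*o^3 - 54*o^2 - 18*o - 54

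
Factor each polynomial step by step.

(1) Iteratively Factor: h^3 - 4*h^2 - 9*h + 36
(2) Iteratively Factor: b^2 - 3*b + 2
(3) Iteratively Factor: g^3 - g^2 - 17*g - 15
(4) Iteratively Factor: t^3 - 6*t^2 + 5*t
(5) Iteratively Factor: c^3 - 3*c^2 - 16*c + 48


(1) = (h - 3)*(h^2 - h - 12) = (h - 4)*(h - 3)*(h + 3)
(2) = (b - 1)*(b - 2)
(3) = (g + 3)*(g^2 - 4*g - 5) = (g - 5)*(g + 3)*(g + 1)
(4) = (t - 5)*(t^2 - t) = (t - 5)*(t - 1)*(t)
(5) = (c - 4)*(c^2 + c - 12) = (c - 4)*(c - 3)*(c + 4)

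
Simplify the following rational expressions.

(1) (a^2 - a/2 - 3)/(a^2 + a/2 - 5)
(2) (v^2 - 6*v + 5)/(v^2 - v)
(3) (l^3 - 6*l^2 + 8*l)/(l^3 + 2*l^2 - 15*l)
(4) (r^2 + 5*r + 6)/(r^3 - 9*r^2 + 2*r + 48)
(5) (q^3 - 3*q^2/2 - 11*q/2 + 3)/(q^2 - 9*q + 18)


(1) = (2*a + 3)/(2*a + 5)
(2) = (v - 5)/v
(3) = (l^2 - 6*l + 8)/(l^2 + 2*l - 15)
(4) = (r + 3)/(r^2 - 11*r + 24)
(5) = (2*q^2 + 3*q - 2)/(2*q - 12)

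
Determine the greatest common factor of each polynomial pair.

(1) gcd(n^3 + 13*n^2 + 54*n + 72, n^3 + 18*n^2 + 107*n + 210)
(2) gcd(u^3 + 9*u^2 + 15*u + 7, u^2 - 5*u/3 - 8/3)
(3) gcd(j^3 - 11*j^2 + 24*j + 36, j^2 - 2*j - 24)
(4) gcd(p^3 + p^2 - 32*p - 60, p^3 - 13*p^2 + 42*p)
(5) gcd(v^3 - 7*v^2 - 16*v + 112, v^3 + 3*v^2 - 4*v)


(1) = gcd((n + 3)*(n + 4)*(n + 6), (n + 5)*(n + 6)*(n + 7)) = n + 6
(2) = gcd((u + 1)^2*(u + 7), (u - 8/3)*(u + 1)) = u + 1
(3) = j - 6
(4) = p - 6
(5) = gcd((v - 7)*(v - 4)*(v + 4), v*(v - 1)*(v + 4)) = v + 4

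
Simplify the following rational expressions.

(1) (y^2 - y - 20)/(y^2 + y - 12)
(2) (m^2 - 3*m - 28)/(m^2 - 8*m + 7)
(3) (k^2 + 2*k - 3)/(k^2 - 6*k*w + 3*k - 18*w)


(1) = (y - 5)/(y - 3)
(2) = (m + 4)/(m - 1)
(3) = (1 - k)/(-k + 6*w)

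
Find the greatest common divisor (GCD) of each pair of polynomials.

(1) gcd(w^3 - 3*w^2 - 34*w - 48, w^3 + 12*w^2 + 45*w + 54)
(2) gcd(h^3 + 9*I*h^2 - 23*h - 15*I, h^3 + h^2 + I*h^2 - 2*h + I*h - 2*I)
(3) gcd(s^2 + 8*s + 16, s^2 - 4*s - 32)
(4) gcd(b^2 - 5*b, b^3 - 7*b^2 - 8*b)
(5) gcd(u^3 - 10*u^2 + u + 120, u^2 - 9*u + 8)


(1) = w + 3
(2) = gcd((h + I)*(h + 3*I)*(h + 5*I), (h - 1)*(h + 2)*(h + I)) = h + I
(3) = s + 4
(4) = gcd(b*(b - 5), b*(b - 8)*(b + 1)) = b
(5) = u - 8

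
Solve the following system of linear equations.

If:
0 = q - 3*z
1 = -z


Then:
q = -3
z = -1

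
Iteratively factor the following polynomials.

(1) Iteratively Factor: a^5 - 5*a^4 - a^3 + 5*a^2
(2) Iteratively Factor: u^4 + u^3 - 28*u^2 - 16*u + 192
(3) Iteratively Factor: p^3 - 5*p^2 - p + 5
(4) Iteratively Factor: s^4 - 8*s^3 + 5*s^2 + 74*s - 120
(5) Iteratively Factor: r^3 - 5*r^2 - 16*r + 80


(1) = (a - 5)*(a^4 - a^2) = (a - 5)*(a + 1)*(a^3 - a^2) = a*(a - 5)*(a + 1)*(a^2 - a) = a^2*(a - 5)*(a + 1)*(a - 1)
(2) = (u - 3)*(u^3 + 4*u^2 - 16*u - 64) = (u - 3)*(u + 4)*(u^2 - 16) = (u - 3)*(u + 4)^2*(u - 4)
(3) = (p - 1)*(p^2 - 4*p - 5) = (p - 1)*(p + 1)*(p - 5)
(4) = (s - 5)*(s^3 - 3*s^2 - 10*s + 24) = (s - 5)*(s - 4)*(s^2 + s - 6) = (s - 5)*(s - 4)*(s + 3)*(s - 2)
(5) = (r + 4)*(r^2 - 9*r + 20) = (r - 5)*(r + 4)*(r - 4)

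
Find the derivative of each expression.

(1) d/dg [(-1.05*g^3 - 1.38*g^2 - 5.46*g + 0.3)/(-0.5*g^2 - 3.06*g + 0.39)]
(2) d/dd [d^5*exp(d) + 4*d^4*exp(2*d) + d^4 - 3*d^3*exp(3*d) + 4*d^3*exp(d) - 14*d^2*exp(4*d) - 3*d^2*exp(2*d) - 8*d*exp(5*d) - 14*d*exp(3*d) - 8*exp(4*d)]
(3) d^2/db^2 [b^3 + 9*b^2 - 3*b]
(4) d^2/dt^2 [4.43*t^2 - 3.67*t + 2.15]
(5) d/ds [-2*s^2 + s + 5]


(1) = (0.525*g^4 + 6.426*g^3 + 0.2643*g^2 - 0.7764*g - 1.2114)/(0.25*g^4 + 3.06*g^3 + 8.9736*g^2 - 2.3868*g + 0.1521)
(2) = d^5*exp(d) + 8*d^4*exp(2*d) + 5*d^4*exp(d) - 9*d^3*exp(3*d) + 16*d^3*exp(2*d) + 4*d^3*exp(d) + 4*d^3 - 56*d^2*exp(4*d) - 9*d^2*exp(3*d) - 6*d^2*exp(2*d) + 12*d^2*exp(d) - 40*d*exp(5*d) - 28*d*exp(4*d) - 42*d*exp(3*d) - 6*d*exp(2*d) - 8*exp(5*d) - 32*exp(4*d) - 14*exp(3*d)
(3) = 6*b + 18
(4) = 8.86000000000000
(5) = 1 - 4*s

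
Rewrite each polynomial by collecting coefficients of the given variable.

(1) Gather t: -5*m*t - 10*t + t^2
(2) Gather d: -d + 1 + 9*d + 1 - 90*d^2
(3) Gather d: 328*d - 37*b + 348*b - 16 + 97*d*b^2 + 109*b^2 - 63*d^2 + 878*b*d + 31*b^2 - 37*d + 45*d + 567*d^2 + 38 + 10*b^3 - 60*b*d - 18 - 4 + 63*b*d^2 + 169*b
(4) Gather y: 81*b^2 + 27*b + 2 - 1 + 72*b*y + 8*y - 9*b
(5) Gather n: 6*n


(1) = t^2 + t*(-5*m - 10)
(2) = -90*d^2 + 8*d + 2
(3) = 10*b^3 + 140*b^2 + 480*b + d^2*(63*b + 504) + d*(97*b^2 + 818*b + 336)
(4) = 81*b^2 + 18*b + y*(72*b + 8) + 1
(5) = 6*n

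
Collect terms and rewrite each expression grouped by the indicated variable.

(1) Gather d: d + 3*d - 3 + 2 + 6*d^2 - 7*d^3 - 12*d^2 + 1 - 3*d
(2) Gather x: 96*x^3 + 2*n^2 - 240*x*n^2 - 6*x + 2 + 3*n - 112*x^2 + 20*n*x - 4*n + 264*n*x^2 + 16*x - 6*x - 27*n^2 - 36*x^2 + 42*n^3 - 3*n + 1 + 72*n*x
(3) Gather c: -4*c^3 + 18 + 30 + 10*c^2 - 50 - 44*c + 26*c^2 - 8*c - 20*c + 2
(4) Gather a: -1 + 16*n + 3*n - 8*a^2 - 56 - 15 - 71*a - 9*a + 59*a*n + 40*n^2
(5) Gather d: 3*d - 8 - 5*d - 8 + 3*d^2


(1) = -7*d^3 - 6*d^2 + d
(2) = 42*n^3 - 25*n^2 - 4*n + 96*x^3 + x^2*(264*n - 148) + x*(-240*n^2 + 92*n + 4) + 3
(3) = -4*c^3 + 36*c^2 - 72*c
(4) = -8*a^2 + a*(59*n - 80) + 40*n^2 + 19*n - 72
(5) = 3*d^2 - 2*d - 16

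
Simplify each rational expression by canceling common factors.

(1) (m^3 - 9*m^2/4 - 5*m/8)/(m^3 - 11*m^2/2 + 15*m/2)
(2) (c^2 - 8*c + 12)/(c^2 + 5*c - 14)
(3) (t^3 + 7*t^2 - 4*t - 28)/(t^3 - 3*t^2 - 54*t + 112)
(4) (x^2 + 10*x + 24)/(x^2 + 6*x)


(1) = (4*m + 1)/(4*m - 12)
(2) = (c - 6)/(c + 7)
(3) = (t + 2)/(t - 8)
(4) = (x + 4)/x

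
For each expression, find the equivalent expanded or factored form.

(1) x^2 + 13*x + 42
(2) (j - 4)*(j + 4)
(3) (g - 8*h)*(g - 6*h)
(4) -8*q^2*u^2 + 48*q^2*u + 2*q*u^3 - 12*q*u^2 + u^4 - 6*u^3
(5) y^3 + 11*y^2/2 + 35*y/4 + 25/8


(1) = (x + 6)*(x + 7)
(2) = j^2 - 16
(3) = g^2 - 14*g*h + 48*h^2
(4) = u*(-2*q + u)*(4*q + u)*(u - 6)
(5) = (y + 1/2)*(y + 5/2)^2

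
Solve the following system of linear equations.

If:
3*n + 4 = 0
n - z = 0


Then:
n = -4/3
z = -4/3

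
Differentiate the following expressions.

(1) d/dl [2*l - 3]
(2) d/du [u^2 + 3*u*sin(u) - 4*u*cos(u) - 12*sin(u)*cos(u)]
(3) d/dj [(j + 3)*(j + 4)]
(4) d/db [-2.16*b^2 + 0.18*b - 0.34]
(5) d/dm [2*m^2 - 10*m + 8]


(1) = 2
(2) = 4*u*sin(u) + 3*u*cos(u) + 2*u + 3*sin(u) - 4*cos(u) - 12*cos(2*u)
(3) = 2*j + 7
(4) = 0.18 - 4.32*b
(5) = 4*m - 10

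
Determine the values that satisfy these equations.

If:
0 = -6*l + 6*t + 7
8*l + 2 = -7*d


Then:
d = -8*t/7 - 34/21
l = t + 7/6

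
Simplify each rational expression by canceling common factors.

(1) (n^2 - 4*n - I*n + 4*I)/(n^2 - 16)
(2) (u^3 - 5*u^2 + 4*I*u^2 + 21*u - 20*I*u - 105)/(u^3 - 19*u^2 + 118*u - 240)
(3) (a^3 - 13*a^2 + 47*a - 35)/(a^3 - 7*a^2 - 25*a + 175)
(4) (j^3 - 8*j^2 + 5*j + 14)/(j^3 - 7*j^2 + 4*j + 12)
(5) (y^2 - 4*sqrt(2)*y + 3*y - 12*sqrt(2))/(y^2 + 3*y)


(1) = (n - I)/(n + 4)
(2) = (u^2 + 4*I*u + 21)/(u^2 - 14*u + 48)
(3) = (a - 1)/(a + 5)
(4) = (j - 7)/(j - 6)
(5) = (y - 4*sqrt(2))/y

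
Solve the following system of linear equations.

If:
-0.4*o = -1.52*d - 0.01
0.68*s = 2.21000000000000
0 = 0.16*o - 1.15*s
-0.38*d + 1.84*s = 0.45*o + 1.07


Then:
No Solution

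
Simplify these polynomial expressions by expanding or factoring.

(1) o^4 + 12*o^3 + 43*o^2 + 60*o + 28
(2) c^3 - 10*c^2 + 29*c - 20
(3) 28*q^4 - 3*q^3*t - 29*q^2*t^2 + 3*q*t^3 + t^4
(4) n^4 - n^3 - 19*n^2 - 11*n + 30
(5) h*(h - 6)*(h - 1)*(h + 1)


(1) = (o + 1)*(o + 2)^2*(o + 7)
(2) = (c - 5)*(c - 4)*(c - 1)
(3) = (-4*q + t)*(-q + t)*(q + t)*(7*q + t)
(4) = (n - 5)*(n - 1)*(n + 2)*(n + 3)
(5) = h^4 - 6*h^3 - h^2 + 6*h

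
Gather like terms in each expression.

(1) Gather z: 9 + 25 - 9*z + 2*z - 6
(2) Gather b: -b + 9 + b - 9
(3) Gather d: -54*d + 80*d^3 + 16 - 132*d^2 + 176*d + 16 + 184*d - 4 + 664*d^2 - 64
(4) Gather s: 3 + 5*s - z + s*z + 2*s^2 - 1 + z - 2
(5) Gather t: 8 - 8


(1) = 28 - 7*z
(2) = 0
(3) = 80*d^3 + 532*d^2 + 306*d - 36
(4) = 2*s^2 + s*(z + 5)
(5) = 0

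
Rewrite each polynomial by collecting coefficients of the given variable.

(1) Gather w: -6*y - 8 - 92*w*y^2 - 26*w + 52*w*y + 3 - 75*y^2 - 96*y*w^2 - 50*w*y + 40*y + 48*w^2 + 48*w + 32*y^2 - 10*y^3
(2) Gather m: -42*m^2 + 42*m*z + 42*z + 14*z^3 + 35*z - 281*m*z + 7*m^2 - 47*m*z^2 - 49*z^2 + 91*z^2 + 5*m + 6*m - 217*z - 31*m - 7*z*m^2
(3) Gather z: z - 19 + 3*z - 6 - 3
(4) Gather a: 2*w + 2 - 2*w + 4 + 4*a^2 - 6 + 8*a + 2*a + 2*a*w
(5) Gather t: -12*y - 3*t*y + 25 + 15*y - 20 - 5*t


(1) = w^2*(48 - 96*y) + w*(-92*y^2 + 2*y + 22) - 10*y^3 - 43*y^2 + 34*y - 5
(2) = m^2*(-7*z - 35) + m*(-47*z^2 - 239*z - 20) + 14*z^3 + 42*z^2 - 140*z
(3) = 4*z - 28
(4) = 4*a^2 + a*(2*w + 10)
(5) = t*(-3*y - 5) + 3*y + 5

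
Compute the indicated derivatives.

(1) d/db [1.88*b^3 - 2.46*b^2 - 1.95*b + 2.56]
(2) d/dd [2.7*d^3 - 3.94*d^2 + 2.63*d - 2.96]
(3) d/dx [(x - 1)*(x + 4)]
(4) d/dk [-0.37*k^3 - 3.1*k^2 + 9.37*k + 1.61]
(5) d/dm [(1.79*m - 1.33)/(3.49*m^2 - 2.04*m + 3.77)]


(1) = 5.64*b^2 - 4.92*b - 1.95
(2) = 8.1*d^2 - 7.88*d + 2.63
(3) = 2*x + 3
(4) = -1.11*k^2 - 6.2*k + 9.37
(5) = (-6.2471*m^2 + 9.2834*m + 4.0351)/(12.1801*m^4 - 14.2392*m^3 + 30.4762*m^2 - 15.3816*m + 14.2129)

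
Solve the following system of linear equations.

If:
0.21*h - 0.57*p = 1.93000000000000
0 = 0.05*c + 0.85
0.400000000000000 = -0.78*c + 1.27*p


Then:
c = -17.00
h = -18.29
p = -10.13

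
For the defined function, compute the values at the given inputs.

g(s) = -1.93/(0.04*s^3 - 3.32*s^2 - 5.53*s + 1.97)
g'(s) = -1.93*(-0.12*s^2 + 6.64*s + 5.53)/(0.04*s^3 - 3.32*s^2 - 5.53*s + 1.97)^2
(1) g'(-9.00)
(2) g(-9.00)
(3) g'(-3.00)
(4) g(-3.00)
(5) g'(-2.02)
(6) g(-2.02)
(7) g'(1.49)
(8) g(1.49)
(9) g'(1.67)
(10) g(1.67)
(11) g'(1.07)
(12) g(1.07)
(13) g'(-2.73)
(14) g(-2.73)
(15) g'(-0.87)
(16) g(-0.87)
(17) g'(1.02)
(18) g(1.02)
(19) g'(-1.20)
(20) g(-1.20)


(1) = 0.00
(2) = 0.01
(3) = 0.19
(4) = 0.16
(5) = 29.83
(6) = 2.62
(7) = -0.16
(8) = 0.14
(9) = -0.12
(10) = 0.12
(11) = -0.41
(12) = 0.25
(13) = 0.36
(14) = 0.23
(15) = 0.04
(16) = -0.45
(17) = -0.47
(18) = 0.27
(19) = 0.36
(20) = -0.51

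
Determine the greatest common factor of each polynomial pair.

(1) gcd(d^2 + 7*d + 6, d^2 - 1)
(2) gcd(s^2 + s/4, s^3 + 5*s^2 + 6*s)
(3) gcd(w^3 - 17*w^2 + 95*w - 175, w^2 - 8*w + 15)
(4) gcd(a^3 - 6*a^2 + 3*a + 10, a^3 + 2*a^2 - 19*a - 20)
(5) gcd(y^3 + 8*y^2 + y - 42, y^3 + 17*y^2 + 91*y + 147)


(1) = gcd((d + 1)*(d + 6), (d - 1)*(d + 1)) = d + 1
(2) = gcd(s*(s + 1/4), s*(s + 2)*(s + 3)) = s
(3) = gcd((w - 7)*(w - 5)^2, (w - 5)*(w - 3)) = w - 5
(4) = a + 1
(5) = y^2 + 10*y + 21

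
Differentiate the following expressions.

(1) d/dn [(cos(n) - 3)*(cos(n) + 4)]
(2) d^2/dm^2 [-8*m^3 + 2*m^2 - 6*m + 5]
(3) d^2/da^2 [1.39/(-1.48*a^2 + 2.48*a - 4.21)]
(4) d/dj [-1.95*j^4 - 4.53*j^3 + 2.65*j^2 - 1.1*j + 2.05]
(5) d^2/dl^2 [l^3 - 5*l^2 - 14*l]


(1) = -sin(n) - sin(2*n)
(2) = 4 - 48*m
(3) = (6.089312*a^2 - 10.203712*a - 1.39*(2.96*a - 2.48)*(5.92*a - 4.96) + 17.321624)/(1.48*a^2 - 2.48*a + 4.21)^3
(4) = -7.8*j^3 - 13.59*j^2 + 5.3*j - 1.1
(5) = 6*l - 10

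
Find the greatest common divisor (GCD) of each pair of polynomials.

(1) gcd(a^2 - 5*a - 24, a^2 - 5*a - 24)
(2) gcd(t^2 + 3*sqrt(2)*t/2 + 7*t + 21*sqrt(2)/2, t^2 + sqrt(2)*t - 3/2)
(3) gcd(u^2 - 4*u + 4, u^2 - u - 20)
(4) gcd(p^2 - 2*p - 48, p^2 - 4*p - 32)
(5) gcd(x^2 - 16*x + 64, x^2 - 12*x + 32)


(1) = a^2 - 5*a - 24
(2) = t + 3*sqrt(2)/2
(3) = 1
(4) = p - 8
(5) = x - 8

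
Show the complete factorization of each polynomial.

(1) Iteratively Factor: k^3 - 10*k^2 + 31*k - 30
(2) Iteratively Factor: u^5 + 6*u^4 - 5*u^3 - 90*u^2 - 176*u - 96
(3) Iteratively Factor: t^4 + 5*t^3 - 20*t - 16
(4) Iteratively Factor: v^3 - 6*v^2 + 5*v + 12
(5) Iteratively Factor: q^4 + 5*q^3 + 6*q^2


(1) = (k - 3)*(k^2 - 7*k + 10) = (k - 5)*(k - 3)*(k - 2)
(2) = (u + 2)*(u^4 + 4*u^3 - 13*u^2 - 64*u - 48) = (u + 1)*(u + 2)*(u^3 + 3*u^2 - 16*u - 48) = (u - 4)*(u + 1)*(u + 2)*(u^2 + 7*u + 12) = (u - 4)*(u + 1)*(u + 2)*(u + 4)*(u + 3)
(3) = (t + 1)*(t^3 + 4*t^2 - 4*t - 16) = (t - 2)*(t + 1)*(t^2 + 6*t + 8) = (t - 2)*(t + 1)*(t + 4)*(t + 2)
(4) = (v + 1)*(v^2 - 7*v + 12) = (v - 3)*(v + 1)*(v - 4)
(5) = (q + 3)*(q^3 + 2*q^2) = (q + 2)*(q + 3)*(q^2) = q*(q + 2)*(q + 3)*(q)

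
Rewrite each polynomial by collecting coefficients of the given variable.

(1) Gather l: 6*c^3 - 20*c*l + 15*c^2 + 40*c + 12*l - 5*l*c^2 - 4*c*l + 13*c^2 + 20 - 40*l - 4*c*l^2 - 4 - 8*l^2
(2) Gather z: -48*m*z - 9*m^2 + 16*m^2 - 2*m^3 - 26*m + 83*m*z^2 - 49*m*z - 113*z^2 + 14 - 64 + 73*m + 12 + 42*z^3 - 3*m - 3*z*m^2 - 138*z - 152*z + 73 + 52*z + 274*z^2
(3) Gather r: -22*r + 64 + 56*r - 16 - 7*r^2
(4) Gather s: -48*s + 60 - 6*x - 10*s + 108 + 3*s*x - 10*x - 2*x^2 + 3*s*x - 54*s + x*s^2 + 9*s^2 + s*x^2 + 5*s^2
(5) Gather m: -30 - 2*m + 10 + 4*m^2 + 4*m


(1) = 6*c^3 + 28*c^2 + 40*c + l^2*(-4*c - 8) + l*(-5*c^2 - 24*c - 28) + 16
(2) = -2*m^3 + 7*m^2 + 44*m + 42*z^3 + z^2*(83*m + 161) + z*(-3*m^2 - 97*m - 238) + 35
(3) = -7*r^2 + 34*r + 48
(4) = s^2*(x + 14) + s*(x^2 + 6*x - 112) - 2*x^2 - 16*x + 168
(5) = 4*m^2 + 2*m - 20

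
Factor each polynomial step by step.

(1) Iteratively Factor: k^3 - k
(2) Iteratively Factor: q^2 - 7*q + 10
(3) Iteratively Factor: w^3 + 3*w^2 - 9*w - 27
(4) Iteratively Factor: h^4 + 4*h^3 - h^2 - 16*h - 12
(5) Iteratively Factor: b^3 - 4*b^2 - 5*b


(1) = (k - 1)*(k^2 + k) = k*(k - 1)*(k + 1)
(2) = (q - 5)*(q - 2)
(3) = (w + 3)*(w^2 - 9) = (w + 3)^2*(w - 3)
(4) = (h + 2)*(h^3 + 2*h^2 - 5*h - 6) = (h + 1)*(h + 2)*(h^2 + h - 6) = (h - 2)*(h + 1)*(h + 2)*(h + 3)
(5) = (b - 5)*(b^2 + b) = b*(b - 5)*(b + 1)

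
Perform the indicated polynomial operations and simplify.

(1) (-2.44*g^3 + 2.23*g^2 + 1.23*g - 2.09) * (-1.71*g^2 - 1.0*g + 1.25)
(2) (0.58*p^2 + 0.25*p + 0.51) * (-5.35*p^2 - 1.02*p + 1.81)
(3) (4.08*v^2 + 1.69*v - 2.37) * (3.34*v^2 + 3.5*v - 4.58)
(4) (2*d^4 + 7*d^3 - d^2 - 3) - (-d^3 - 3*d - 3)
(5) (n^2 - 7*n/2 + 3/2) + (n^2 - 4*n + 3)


(1) = 4.1724*g^5 - 1.3733*g^4 - 7.3833*g^3 + 5.1314*g^2 + 3.6275*g - 2.6125
(2) = -3.103*p^4 - 1.9291*p^3 - 1.9337*p^2 - 0.0677*p + 0.9231
(3) = 13.6272*v^4 + 19.9246*v^3 - 20.6872*v^2 - 16.0352*v + 10.8546
(4) = 2*d^4 + 8*d^3 - d^2 + 3*d
(5) = 2*n^2 - 15*n/2 + 9/2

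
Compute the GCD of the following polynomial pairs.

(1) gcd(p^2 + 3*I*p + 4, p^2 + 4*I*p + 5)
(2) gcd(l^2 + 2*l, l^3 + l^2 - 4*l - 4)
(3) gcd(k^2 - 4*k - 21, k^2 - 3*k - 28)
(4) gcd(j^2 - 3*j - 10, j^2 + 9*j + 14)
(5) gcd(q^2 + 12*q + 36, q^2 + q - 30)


(1) = gcd((p - I)*(p + 4*I), (p - I)*(p + 5*I)) = p - I
(2) = gcd(l*(l + 2), (l - 2)*(l + 1)*(l + 2)) = l + 2
(3) = gcd((k - 7)*(k + 3), (k - 7)*(k + 4)) = k - 7
(4) = j + 2
(5) = q + 6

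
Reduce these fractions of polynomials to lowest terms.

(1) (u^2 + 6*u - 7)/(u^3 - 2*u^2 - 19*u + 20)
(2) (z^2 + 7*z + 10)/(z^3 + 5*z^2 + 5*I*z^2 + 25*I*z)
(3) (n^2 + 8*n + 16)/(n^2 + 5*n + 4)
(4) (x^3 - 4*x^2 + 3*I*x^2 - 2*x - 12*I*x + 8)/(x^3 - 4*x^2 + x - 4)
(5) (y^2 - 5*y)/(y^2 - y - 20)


(1) = (u + 7)/(u^2 - u - 20)
(2) = (z + 2)/(z^2 + 5*I*z)
(3) = (n + 4)/(n + 1)
(4) = (x + 2*I)/(x - I)
(5) = y/(y + 4)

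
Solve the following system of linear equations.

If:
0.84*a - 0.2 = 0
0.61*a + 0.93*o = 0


Then:
a = 0.24
o = -0.16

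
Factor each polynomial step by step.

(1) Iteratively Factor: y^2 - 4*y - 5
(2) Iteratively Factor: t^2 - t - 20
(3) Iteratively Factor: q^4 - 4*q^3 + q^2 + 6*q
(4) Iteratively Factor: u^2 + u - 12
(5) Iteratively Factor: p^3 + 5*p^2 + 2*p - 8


(1) = (y - 5)*(y + 1)
(2) = (t + 4)*(t - 5)
(3) = (q - 2)*(q^3 - 2*q^2 - 3*q) = (q - 3)*(q - 2)*(q^2 + q) = q*(q - 3)*(q - 2)*(q + 1)
(4) = (u - 3)*(u + 4)
(5) = (p + 4)*(p^2 + p - 2) = (p + 2)*(p + 4)*(p - 1)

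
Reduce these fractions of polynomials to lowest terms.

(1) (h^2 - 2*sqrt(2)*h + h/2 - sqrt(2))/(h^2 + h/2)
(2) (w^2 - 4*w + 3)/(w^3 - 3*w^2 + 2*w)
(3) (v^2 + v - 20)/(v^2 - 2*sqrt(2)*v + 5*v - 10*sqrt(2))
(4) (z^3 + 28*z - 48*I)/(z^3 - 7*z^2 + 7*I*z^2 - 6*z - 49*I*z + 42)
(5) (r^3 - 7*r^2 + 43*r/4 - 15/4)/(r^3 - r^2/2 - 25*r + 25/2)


(1) = (4*h - 8*sqrt(2))/(4*h)
(2) = (w - 3)/(w^2 - 2*w)
(3) = (v - 4)/(v - 2*sqrt(2))
(4) = (z^2 - 6*I*z - 8)/(z^2 + z*(-7 + I) - 7*I)
(5) = (2*r - 3)/(2*r + 10)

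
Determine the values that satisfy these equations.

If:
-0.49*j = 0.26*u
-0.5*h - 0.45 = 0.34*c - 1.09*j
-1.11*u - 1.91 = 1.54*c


Then:
c = -0.720779220779221*u - 1.24025974025974
h = -0.666604823747681*u - 0.0566233766233766
j = -0.530612244897959*u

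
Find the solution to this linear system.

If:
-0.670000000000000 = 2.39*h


Then:
h = -0.28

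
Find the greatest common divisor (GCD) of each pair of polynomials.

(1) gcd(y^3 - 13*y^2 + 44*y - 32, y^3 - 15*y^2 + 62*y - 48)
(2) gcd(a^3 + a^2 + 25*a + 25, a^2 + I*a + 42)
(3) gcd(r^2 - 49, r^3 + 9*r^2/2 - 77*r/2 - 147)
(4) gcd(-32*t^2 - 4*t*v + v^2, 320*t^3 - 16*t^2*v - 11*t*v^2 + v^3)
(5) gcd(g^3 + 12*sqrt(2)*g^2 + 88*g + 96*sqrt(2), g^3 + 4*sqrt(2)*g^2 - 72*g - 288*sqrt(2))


(1) = gcd((y - 8)*(y - 4)*(y - 1), (y - 8)*(y - 6)*(y - 1)) = y^2 - 9*y + 8
(2) = 1
(3) = gcd((r - 7)*(r + 7), (r - 6)*(r + 7/2)*(r + 7)) = r + 7
(4) = gcd((-8*t + v)*(4*t + v), (-8*t + v)^2*(5*t + v)) = 8*t - v
(5) = g^2 + 10*sqrt(2)*g + 48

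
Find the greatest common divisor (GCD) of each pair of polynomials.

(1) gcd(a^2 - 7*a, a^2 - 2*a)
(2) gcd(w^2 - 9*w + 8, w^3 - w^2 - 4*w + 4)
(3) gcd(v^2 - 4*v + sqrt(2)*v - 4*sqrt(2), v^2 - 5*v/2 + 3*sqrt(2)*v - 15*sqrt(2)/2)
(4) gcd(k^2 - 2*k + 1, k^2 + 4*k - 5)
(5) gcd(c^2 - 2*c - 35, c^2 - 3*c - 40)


(1) = a
(2) = gcd((w - 8)*(w - 1), (w - 2)*(w - 1)*(w + 2)) = w - 1
(3) = gcd((v - 4)*(v + sqrt(2)), (v - 5/2)*(v + 3*sqrt(2))) = 1
(4) = gcd((k - 1)^2, (k - 1)*(k + 5)) = k - 1
(5) = gcd((c - 7)*(c + 5), (c - 8)*(c + 5)) = c + 5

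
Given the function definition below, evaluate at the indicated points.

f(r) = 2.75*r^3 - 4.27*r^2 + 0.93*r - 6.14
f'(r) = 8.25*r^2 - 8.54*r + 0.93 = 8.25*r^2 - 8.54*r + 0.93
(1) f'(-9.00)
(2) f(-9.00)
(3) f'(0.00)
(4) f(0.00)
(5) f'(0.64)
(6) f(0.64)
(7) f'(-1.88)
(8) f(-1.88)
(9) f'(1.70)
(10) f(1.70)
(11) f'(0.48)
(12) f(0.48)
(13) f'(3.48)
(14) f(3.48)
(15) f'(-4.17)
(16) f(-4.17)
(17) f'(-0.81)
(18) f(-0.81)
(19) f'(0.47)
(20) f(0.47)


(1) = 746.04
(2) = -2365.13
(3) = 0.93
(4) = -6.14
(5) = -1.16
(6) = -6.57
(7) = 46.14
(8) = -41.25
(9) = 10.25
(10) = -3.39
(11) = -1.27
(12) = -6.37
(13) = 71.12
(14) = 61.28
(15) = 180.00
(16) = -283.68
(17) = 13.26
(18) = -11.16
(19) = -1.26
(20) = -6.36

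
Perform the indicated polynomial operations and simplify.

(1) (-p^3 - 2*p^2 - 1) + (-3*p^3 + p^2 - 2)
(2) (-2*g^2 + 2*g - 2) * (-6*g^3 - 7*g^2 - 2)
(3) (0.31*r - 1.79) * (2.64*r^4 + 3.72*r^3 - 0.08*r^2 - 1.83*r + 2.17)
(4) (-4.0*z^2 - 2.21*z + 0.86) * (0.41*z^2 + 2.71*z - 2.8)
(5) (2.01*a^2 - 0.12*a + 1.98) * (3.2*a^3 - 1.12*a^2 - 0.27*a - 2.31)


(1) = -4*p^3 - p^2 - 3
(2) = 12*g^5 + 2*g^4 - 2*g^3 + 18*g^2 - 4*g + 4
(3) = 0.8184*r^5 - 3.5724*r^4 - 6.6836*r^3 - 0.4241*r^2 + 3.9484*r - 3.8843
(4) = -1.64*z^4 - 11.7461*z^3 + 5.5635*z^2 + 8.5186*z - 2.408
(5) = 6.432*a^5 - 2.6352*a^4 + 5.9277*a^3 - 6.8283*a^2 - 0.2574*a - 4.5738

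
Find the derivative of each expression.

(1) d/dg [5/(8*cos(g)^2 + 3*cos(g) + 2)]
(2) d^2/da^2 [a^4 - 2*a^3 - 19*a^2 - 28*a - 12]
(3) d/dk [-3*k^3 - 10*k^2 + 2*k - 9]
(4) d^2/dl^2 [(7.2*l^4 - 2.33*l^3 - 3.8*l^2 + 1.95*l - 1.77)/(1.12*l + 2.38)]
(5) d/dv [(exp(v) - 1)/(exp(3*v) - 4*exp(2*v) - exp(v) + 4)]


(1) = 5*(16*cos(g) + 3)*sin(g)/(8*cos(g)^2 + 3*cos(g) + 2)^2
(2) = 12*a^2 - 12*a - 38
(3) = -9*k^2 - 20*k + 2
(4) = (54.19008*l^4 + 301.231616*l^3 + 452.139072*l^2 - 79.188312*l - 57.885856)/(1.404928*l^3 + 8.956416*l^2 + 19.032384*l + 13.481272)
(5) = (3 - 2*exp(v))*exp(v)/(exp(4*v) - 6*exp(3*v) + exp(2*v) + 24*exp(v) + 16)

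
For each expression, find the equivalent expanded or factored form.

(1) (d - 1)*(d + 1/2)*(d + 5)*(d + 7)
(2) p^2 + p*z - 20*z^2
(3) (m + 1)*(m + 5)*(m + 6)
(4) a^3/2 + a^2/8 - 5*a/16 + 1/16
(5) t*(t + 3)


(1) = d^4 + 23*d^3/2 + 57*d^2/2 - 47*d/2 - 35/2
(2) = (p - 4*z)*(p + 5*z)
(3) = m^3 + 12*m^2 + 41*m + 30
(4) = (a/2 + 1/2)*(a - 1/2)*(a - 1/4)
(5) = t^2 + 3*t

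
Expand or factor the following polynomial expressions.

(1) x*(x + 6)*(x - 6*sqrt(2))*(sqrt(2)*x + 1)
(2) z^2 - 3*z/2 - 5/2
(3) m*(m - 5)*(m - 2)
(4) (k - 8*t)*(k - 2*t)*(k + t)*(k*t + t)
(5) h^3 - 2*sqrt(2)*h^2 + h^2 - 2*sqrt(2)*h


(1) = sqrt(2)*x^4 - 11*x^3 + 6*sqrt(2)*x^3 - 66*x^2 - 6*sqrt(2)*x^2 - 36*sqrt(2)*x
(2) = (z - 5/2)*(z + 1)
(3) = m^3 - 7*m^2 + 10*m
(4) = k^4*t - 9*k^3*t^2 + k^3*t + 6*k^2*t^3 - 9*k^2*t^2 + 16*k*t^4 + 6*k*t^3 + 16*t^4
(5) = h*(h + 1)*(h - 2*sqrt(2))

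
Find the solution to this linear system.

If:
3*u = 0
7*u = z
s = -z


Then:
s = 0
u = 0
z = 0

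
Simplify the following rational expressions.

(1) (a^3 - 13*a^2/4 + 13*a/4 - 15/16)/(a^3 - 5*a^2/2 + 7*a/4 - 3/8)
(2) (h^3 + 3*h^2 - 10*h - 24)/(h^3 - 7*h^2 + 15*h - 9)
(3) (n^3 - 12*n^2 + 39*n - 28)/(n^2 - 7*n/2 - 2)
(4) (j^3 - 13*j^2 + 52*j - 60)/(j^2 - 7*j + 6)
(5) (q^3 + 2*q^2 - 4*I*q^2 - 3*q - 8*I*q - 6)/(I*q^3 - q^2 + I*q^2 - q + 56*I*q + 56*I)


(1) = (4*a - 5)/(4*a - 2)
(2) = (h^2 + 6*h + 8)/(h^2 - 4*h + 3)
(3) = (2*n^2 - 16*n + 14)/(2*n + 1)
(4) = (j^2 - 7*j + 10)/(j - 1)
(5) = (-I*q^3 + q^2*(-4 - 2*I) + q*(-8 + 3*I) + 6*I)/(q^3 + q^2*(1 + I) + q*(56 + I) + 56)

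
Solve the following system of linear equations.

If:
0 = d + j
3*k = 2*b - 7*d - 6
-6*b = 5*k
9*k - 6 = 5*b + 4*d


Then:
b = -18/133
d = -642/665
j = 642/665
k = 108/665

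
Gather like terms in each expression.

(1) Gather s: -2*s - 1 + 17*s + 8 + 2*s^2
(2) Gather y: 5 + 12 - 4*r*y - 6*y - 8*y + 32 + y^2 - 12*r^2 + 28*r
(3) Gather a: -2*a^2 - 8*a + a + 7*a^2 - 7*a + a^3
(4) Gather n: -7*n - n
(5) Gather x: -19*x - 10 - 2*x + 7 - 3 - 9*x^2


(1) = 2*s^2 + 15*s + 7
(2) = -12*r^2 + 28*r + y^2 + y*(-4*r - 14) + 49
(3) = a^3 + 5*a^2 - 14*a
(4) = -8*n
(5) = -9*x^2 - 21*x - 6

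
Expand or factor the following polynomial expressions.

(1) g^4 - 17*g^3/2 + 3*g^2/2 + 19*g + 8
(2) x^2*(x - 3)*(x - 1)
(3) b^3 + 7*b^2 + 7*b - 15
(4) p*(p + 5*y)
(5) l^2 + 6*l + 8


(1) = (g - 8)*(g - 2)*(g + 1/2)*(g + 1)
(2) = x^4 - 4*x^3 + 3*x^2
(3) = (b - 1)*(b + 3)*(b + 5)
(4) = p^2 + 5*p*y
(5) = (l + 2)*(l + 4)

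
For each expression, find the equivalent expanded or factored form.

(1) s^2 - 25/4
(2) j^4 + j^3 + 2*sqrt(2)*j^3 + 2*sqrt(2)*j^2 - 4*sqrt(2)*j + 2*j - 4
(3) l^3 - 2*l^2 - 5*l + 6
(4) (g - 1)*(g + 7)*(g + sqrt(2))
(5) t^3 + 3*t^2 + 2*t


(1) = (s - 5/2)*(s + 5/2)
(2) = (j - 1)*(j + 2)*(j + sqrt(2))^2
(3) = (l - 3)*(l - 1)*(l + 2)
(4) = g^3 + sqrt(2)*g^2 + 6*g^2 - 7*g + 6*sqrt(2)*g - 7*sqrt(2)
(5) = t*(t + 1)*(t + 2)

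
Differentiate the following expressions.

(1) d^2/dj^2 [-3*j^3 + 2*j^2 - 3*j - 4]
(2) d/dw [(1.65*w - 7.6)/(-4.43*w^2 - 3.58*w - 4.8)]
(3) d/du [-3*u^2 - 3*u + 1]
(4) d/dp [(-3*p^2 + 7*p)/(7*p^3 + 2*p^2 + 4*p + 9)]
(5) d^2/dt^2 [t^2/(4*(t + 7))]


(1) = 4 - 18*j
(2) = (7.3095*w^2 - 67.336*w - 35.128)/(19.6249*w^4 + 31.7188*w^3 + 55.3444*w^2 + 34.368*w + 23.04)
(3) = -6*u - 3
(4) = (21*p^4 - 98*p^3 - 26*p^2 - 54*p + 63)/(49*p^6 + 28*p^5 + 60*p^4 + 142*p^3 + 52*p^2 + 72*p + 81)
(5) = 49/(2*(t^3 + 21*t^2 + 147*t + 343))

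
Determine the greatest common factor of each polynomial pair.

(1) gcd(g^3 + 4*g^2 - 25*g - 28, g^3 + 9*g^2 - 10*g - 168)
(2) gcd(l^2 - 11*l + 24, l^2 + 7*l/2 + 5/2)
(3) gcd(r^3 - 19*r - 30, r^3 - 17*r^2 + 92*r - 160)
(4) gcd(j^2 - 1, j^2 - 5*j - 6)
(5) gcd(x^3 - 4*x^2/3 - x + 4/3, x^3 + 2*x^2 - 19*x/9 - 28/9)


(1) = g^2 + 3*g - 28
(2) = gcd((l - 8)*(l - 3), (l + 1)*(l + 5/2)) = 1
(3) = gcd((r - 5)*(r + 2)*(r + 3), (r - 8)*(r - 5)*(r - 4)) = r - 5
(4) = j + 1
(5) = gcd((x - 4/3)*(x - 1)*(x + 1), (x - 4/3)*(x + 1)*(x + 7/3)) = x^2 - x/3 - 4/3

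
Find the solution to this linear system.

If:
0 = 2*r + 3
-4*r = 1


Then:
No Solution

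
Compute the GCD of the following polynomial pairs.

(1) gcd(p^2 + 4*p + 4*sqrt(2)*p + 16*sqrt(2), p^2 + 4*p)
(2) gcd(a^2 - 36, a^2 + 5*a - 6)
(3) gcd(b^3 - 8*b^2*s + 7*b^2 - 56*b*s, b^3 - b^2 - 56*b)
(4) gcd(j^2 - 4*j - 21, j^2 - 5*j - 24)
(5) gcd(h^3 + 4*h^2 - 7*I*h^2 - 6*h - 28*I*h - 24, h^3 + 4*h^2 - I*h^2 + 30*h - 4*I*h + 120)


(1) = gcd((p + 4)*(p + 4*sqrt(2)), p*(p + 4)) = p + 4
(2) = gcd((a - 6)*(a + 6), (a - 1)*(a + 6)) = a + 6
(3) = b^2 + 7*b
(4) = gcd((j - 7)*(j + 3), (j - 8)*(j + 3)) = j + 3
(5) = gcd((h + 4)*(h - 6*I)*(h - I), (h + 4)*(h - 6*I)*(h + 5*I)) = h^2 + h*(4 - 6*I) - 24*I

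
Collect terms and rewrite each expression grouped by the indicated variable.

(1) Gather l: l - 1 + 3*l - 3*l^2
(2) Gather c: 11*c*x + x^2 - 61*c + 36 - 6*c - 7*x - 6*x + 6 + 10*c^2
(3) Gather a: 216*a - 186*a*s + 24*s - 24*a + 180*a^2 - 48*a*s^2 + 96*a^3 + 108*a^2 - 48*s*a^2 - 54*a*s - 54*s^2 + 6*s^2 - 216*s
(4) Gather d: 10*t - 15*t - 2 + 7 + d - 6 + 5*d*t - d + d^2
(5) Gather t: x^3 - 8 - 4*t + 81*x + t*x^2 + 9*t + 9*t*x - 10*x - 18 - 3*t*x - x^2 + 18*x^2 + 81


(1) = -3*l^2 + 4*l - 1
(2) = 10*c^2 + c*(11*x - 67) + x^2 - 13*x + 42
(3) = 96*a^3 + a^2*(288 - 48*s) + a*(-48*s^2 - 240*s + 192) - 48*s^2 - 192*s
(4) = d^2 + 5*d*t - 5*t - 1
(5) = t*(x^2 + 6*x + 5) + x^3 + 17*x^2 + 71*x + 55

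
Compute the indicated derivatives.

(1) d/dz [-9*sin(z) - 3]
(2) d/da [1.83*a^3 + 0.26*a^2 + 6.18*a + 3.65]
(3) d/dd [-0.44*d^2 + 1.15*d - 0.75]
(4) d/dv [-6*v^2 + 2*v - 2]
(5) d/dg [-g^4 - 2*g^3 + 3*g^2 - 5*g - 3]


(1) = -9*cos(z)
(2) = 5.49*a^2 + 0.52*a + 6.18
(3) = 1.15 - 0.88*d
(4) = 2 - 12*v
(5) = -4*g^3 - 6*g^2 + 6*g - 5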